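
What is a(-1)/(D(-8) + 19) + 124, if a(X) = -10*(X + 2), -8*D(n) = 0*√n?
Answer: 2346/19 ≈ 123.47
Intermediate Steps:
D(n) = 0 (D(n) = -0*√n = -⅛*0 = 0)
a(X) = -20 - 10*X (a(X) = -10*(2 + X) = -20 - 10*X)
a(-1)/(D(-8) + 19) + 124 = (-20 - 10*(-1))/(0 + 19) + 124 = (-20 + 10)/19 + 124 = -10*1/19 + 124 = -10/19 + 124 = 2346/19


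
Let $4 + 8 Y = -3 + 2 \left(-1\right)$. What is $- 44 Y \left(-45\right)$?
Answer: $- \frac{4455}{2} \approx -2227.5$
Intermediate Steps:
$Y = - \frac{9}{8}$ ($Y = - \frac{1}{2} + \frac{-3 + 2 \left(-1\right)}{8} = - \frac{1}{2} + \frac{-3 - 2}{8} = - \frac{1}{2} + \frac{1}{8} \left(-5\right) = - \frac{1}{2} - \frac{5}{8} = - \frac{9}{8} \approx -1.125$)
$- 44 Y \left(-45\right) = \left(-44\right) \left(- \frac{9}{8}\right) \left(-45\right) = \frac{99}{2} \left(-45\right) = - \frac{4455}{2}$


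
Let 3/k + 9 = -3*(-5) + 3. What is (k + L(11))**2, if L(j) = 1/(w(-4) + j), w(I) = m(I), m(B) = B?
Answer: 100/441 ≈ 0.22676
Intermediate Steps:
w(I) = I
k = 1/3 (k = 3/(-9 + (-3*(-5) + 3)) = 3/(-9 + (15 + 3)) = 3/(-9 + 18) = 3/9 = 3*(1/9) = 1/3 ≈ 0.33333)
L(j) = 1/(-4 + j)
(k + L(11))**2 = (1/3 + 1/(-4 + 11))**2 = (1/3 + 1/7)**2 = (10/21)**2 = 100/441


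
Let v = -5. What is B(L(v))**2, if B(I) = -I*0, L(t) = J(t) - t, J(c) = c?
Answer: 0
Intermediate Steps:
L(t) = 0 (L(t) = t - t = 0)
B(I) = 0
B(L(v))**2 = 0**2 = 0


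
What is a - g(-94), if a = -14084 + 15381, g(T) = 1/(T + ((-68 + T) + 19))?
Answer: 307390/237 ≈ 1297.0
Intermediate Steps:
g(T) = 1/(-49 + 2*T) (g(T) = 1/(T + (-49 + T)) = 1/(-49 + 2*T))
a = 1297
a - g(-94) = 1297 - 1/(-49 + 2*(-94)) = 1297 - 1/(-49 - 188) = 1297 - 1/(-237) = 1297 - 1*(-1/237) = 1297 + 1/237 = 307390/237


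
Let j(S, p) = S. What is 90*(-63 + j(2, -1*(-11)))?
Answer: -5490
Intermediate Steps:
90*(-63 + j(2, -1*(-11))) = 90*(-63 + 2) = 90*(-61) = -5490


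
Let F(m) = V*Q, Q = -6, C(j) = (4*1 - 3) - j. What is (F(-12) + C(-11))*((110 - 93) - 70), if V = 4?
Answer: 636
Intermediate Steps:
C(j) = 1 - j (C(j) = (4 - 3) - j = 1 - j)
F(m) = -24 (F(m) = 4*(-6) = -24)
(F(-12) + C(-11))*((110 - 93) - 70) = (-24 + (1 - 1*(-11)))*((110 - 93) - 70) = (-24 + (1 + 11))*(17 - 70) = (-24 + 12)*(-53) = -12*(-53) = 636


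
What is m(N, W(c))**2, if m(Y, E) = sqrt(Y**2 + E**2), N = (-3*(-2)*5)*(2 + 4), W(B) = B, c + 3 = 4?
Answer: 32401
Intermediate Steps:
c = 1 (c = -3 + 4 = 1)
N = 180 (N = (6*5)*6 = 30*6 = 180)
m(Y, E) = sqrt(E**2 + Y**2)
m(N, W(c))**2 = (sqrt(1**2 + 180**2))**2 = (sqrt(1 + 32400))**2 = (sqrt(32401))**2 = 32401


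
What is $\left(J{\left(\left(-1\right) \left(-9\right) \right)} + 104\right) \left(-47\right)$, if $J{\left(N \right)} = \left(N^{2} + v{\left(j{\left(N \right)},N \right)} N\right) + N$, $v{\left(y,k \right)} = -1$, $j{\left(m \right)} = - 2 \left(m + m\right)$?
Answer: $-8695$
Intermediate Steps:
$j{\left(m \right)} = - 4 m$ ($j{\left(m \right)} = - 2 \cdot 2 m = - 4 m$)
$J{\left(N \right)} = N^{2}$ ($J{\left(N \right)} = \left(N^{2} - N\right) + N = N^{2}$)
$\left(J{\left(\left(-1\right) \left(-9\right) \right)} + 104\right) \left(-47\right) = \left(\left(\left(-1\right) \left(-9\right)\right)^{2} + 104\right) \left(-47\right) = \left(9^{2} + 104\right) \left(-47\right) = \left(81 + 104\right) \left(-47\right) = 185 \left(-47\right) = -8695$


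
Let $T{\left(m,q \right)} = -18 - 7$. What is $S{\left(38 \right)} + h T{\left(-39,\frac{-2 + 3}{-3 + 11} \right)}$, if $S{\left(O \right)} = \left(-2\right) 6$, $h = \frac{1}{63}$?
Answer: $- \frac{781}{63} \approx -12.397$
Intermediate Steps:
$h = \frac{1}{63} \approx 0.015873$
$T{\left(m,q \right)} = -25$ ($T{\left(m,q \right)} = -18 - 7 = -25$)
$S{\left(O \right)} = -12$
$S{\left(38 \right)} + h T{\left(-39,\frac{-2 + 3}{-3 + 11} \right)} = -12 + \frac{1}{63} \left(-25\right) = -12 - \frac{25}{63} = - \frac{781}{63}$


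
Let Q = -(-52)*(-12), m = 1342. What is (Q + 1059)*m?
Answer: 583770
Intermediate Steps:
Q = -624 (Q = -52*12 = -624)
(Q + 1059)*m = (-624 + 1059)*1342 = 435*1342 = 583770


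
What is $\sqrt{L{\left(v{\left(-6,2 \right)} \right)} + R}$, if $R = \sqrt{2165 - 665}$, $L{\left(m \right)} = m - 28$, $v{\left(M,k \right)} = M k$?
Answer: $\sqrt{-40 + 10 \sqrt{15}} \approx 1.127 i$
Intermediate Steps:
$L{\left(m \right)} = -28 + m$
$R = 10 \sqrt{15}$ ($R = \sqrt{1500} = 10 \sqrt{15} \approx 38.73$)
$\sqrt{L{\left(v{\left(-6,2 \right)} \right)} + R} = \sqrt{\left(-28 - 12\right) + 10 \sqrt{15}} = \sqrt{-40 + 10 \sqrt{15}}$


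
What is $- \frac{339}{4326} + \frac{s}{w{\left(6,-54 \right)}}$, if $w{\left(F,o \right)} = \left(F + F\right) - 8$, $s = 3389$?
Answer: $\frac{2443243}{2884} \approx 847.17$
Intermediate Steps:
$w{\left(F,o \right)} = -8 + 2 F$ ($w{\left(F,o \right)} = 2 F - 8 = -8 + 2 F$)
$- \frac{339}{4326} + \frac{s}{w{\left(6,-54 \right)}} = - \frac{339}{4326} + \frac{3389}{-8 + 2 \cdot 6} = \left(-339\right) \frac{1}{4326} + \frac{3389}{-8 + 12} = - \frac{113}{1442} + \frac{3389}{4} = \frac{2443243}{2884}$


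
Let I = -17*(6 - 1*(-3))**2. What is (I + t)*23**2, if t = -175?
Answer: -821008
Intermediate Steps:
I = -1377 (I = -17*(6 + 3)**2 = -17*9**2 = -17*81 = -1377)
(I + t)*23**2 = (-1377 - 175)*23**2 = -1552*529 = -821008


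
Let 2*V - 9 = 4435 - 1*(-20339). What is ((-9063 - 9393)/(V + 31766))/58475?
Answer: -36912/5164219625 ≈ -7.1476e-6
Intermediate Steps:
V = 24783/2 (V = 9/2 + (4435 - 1*(-20339))/2 = 9/2 + (4435 + 20339)/2 = 9/2 + (1/2)*24774 = 9/2 + 12387 = 24783/2 ≈ 12392.)
((-9063 - 9393)/(V + 31766))/58475 = ((-9063 - 9393)/(24783/2 + 31766))/58475 = -18456/88315/2*(1/58475) = -18456*2/88315*(1/58475) = -36912/88315*1/58475 = -36912/5164219625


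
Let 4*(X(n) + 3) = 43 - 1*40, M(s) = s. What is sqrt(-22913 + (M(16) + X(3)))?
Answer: 11*I*sqrt(757)/2 ≈ 151.32*I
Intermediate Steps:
X(n) = -9/4 (X(n) = -3 + (43 - 1*40)/4 = -3 + (43 - 40)/4 = -3 + (1/4)*3 = -3 + 3/4 = -9/4)
sqrt(-22913 + (M(16) + X(3))) = sqrt(-22913 + (16 - 9/4)) = sqrt(-22913 + 55/4) = sqrt(-91597/4) = 11*I*sqrt(757)/2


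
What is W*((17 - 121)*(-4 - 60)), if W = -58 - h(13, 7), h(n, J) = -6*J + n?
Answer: -193024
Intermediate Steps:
h(n, J) = n - 6*J
W = -29 (W = -58 - (13 - 6*7) = -58 - (13 - 42) = -58 - 1*(-29) = -58 + 29 = -29)
W*((17 - 121)*(-4 - 60)) = -29*(17 - 121)*(-4 - 60) = -(-3016)*(-64) = -29*6656 = -193024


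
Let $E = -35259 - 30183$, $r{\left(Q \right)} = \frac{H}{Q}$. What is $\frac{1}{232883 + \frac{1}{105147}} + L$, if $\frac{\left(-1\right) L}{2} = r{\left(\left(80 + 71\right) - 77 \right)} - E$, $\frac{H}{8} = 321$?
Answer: $- \frac{118646025339668913}{906017105674} \approx -1.3095 \cdot 10^{5}$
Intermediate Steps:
$H = 2568$ ($H = 8 \cdot 321 = 2568$)
$r{\left(Q \right)} = \frac{2568}{Q}$
$E = -65442$ ($E = -35259 - 30183 = -65442$)
$L = - \frac{4845276}{37}$ ($L = - 2 \left(\frac{2568}{\left(80 + 71\right) - 77} - -65442\right) = - 2 \left(\frac{2568}{151 - 77} + 65442\right) = - 2 \left(\frac{2568}{74} + 65442\right) = - 2 \left(2568 \cdot \frac{1}{74} + 65442\right) = - 2 \left(\frac{1284}{37} + 65442\right) = \left(-2\right) \frac{2422638}{37} = - \frac{4845276}{37} \approx -1.3095 \cdot 10^{5}$)
$\frac{1}{232883 + \frac{1}{105147}} + L = \frac{1}{232883 + \frac{1}{105147}} - \frac{4845276}{37} = \frac{1}{\frac{24486948802}{105147}} - \frac{4845276}{37} = \frac{105147}{24486948802} - \frac{4845276}{37} = - \frac{118646025339668913}{906017105674}$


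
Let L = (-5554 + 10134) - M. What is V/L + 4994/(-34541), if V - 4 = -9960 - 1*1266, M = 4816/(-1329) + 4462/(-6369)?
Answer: -579124748606635/223385625829327 ≈ -2.5925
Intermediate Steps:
M = -12201034/2821467 (M = 4816*(-1/1329) + 4462*(-1/6369) = -4816/1329 - 4462/6369 = -12201034/2821467 ≈ -4.3244)
V = -11222 (V = 4 + (-9960 - 1*1266) = 4 + (-9960 - 1266) = 4 - 11226 = -11222)
L = 12934519894/2821467 (L = (-5554 + 10134) - 1*(-12201034/2821467) = 4580 + 12201034/2821467 = 12934519894/2821467 ≈ 4584.3)
V/L + 4994/(-34541) = -11222/12934519894/2821467 + 4994/(-34541) = -11222*2821467/12934519894 + 4994*(-1/34541) = -15831251337/6467259947 - 4994/34541 = -579124748606635/223385625829327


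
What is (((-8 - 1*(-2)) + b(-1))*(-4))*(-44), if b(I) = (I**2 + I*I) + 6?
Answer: 352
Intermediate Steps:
b(I) = 6 + 2*I**2 (b(I) = (I**2 + I**2) + 6 = 2*I**2 + 6 = 6 + 2*I**2)
(((-8 - 1*(-2)) + b(-1))*(-4))*(-44) = (((-8 - 1*(-2)) + (6 + 2*(-1)**2))*(-4))*(-44) = (((-8 + 2) + (6 + 2*1))*(-4))*(-44) = ((-6 + (6 + 2))*(-4))*(-44) = ((-6 + 8)*(-4))*(-44) = (2*(-4))*(-44) = -8*(-44) = 352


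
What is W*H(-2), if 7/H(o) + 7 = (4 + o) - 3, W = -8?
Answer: 7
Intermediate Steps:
H(o) = 7/(-6 + o) (H(o) = 7/(-7 + ((4 + o) - 3)) = 7/(-7 + (1 + o)) = 7/(-6 + o))
W*H(-2) = -56/(-6 - 2) = -56/(-8) = -56*(-1)/8 = -8*(-7/8) = 7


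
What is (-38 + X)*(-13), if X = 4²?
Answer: 286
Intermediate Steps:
X = 16
(-38 + X)*(-13) = (-38 + 16)*(-13) = -22*(-13) = 286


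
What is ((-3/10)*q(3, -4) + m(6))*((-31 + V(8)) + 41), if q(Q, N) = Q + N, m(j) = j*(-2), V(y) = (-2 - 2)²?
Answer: -1521/5 ≈ -304.20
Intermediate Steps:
V(y) = 16 (V(y) = (-4)² = 16)
m(j) = -2*j
q(Q, N) = N + Q
((-3/10)*q(3, -4) + m(6))*((-31 + V(8)) + 41) = ((-3/10)*(-4 + 3) - 2*6)*((-31 + 16) + 41) = (-3*⅒*(-1) - 12)*(-15 + 41) = (-3/10*(-1) - 12)*26 = (3/10 - 12)*26 = -117/10*26 = -1521/5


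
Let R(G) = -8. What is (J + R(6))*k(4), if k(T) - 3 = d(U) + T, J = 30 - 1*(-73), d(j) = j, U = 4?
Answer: 1045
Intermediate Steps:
J = 103 (J = 30 + 73 = 103)
k(T) = 7 + T (k(T) = 3 + (4 + T) = 7 + T)
(J + R(6))*k(4) = (103 - 8)*(7 + 4) = 95*11 = 1045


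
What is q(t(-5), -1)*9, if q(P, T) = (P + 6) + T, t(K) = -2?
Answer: 27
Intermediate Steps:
q(P, T) = 6 + P + T (q(P, T) = (6 + P) + T = 6 + P + T)
q(t(-5), -1)*9 = (6 - 2 - 1)*9 = 3*9 = 27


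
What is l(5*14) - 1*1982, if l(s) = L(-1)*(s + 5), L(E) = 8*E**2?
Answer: -1382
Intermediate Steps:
l(s) = 40 + 8*s (l(s) = (8*(-1)**2)*(s + 5) = (8*1)*(5 + s) = 8*(5 + s) = 40 + 8*s)
l(5*14) - 1*1982 = (40 + 8*(5*14)) - 1*1982 = (40 + 8*70) - 1982 = (40 + 560) - 1982 = 600 - 1982 = -1382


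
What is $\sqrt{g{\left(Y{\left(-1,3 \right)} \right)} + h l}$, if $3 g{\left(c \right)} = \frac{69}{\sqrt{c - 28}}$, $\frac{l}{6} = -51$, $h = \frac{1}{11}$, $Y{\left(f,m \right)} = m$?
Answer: $\frac{\sqrt{-84150 - 13915 i}}{55} \approx 0.4346 - 5.2922 i$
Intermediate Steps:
$h = \frac{1}{11} \approx 0.090909$
$l = -306$ ($l = 6 \left(-51\right) = -306$)
$g{\left(c \right)} = \frac{23}{\sqrt{-28 + c}}$ ($g{\left(c \right)} = \frac{69 \frac{1}{\sqrt{c - 28}}}{3} = \frac{69 \frac{1}{\sqrt{-28 + c}}}{3} = \frac{23}{\sqrt{-28 + c}}$)
$\sqrt{g{\left(Y{\left(-1,3 \right)} \right)} + h l} = \sqrt{\frac{23}{\sqrt{-28 + 3}} + \frac{1}{11} \left(-306\right)} = \sqrt{\frac{23}{5 i} - \frac{306}{11}} = \sqrt{23 \left(- \frac{i}{5}\right) - \frac{306}{11}} = \sqrt{- \frac{23 i}{5} - \frac{306}{11}} = \sqrt{- \frac{306}{11} - \frac{23 i}{5}}$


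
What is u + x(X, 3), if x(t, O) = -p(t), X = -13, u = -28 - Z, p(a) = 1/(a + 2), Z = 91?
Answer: -1308/11 ≈ -118.91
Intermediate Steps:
p(a) = 1/(2 + a)
u = -119 (u = -28 - 1*91 = -28 - 91 = -119)
x(t, O) = -1/(2 + t)
u + x(X, 3) = -119 - 1/(2 - 13) = -119 - 1/(-11) = -119 - 1*(-1/11) = -119 + 1/11 = -1308/11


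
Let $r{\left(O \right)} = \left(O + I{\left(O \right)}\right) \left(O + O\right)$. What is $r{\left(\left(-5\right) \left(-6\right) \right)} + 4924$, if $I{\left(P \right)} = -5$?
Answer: $6424$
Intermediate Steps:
$r{\left(O \right)} = 2 O \left(-5 + O\right)$ ($r{\left(O \right)} = \left(O - 5\right) \left(O + O\right) = \left(-5 + O\right) 2 O = 2 O \left(-5 + O\right)$)
$r{\left(\left(-5\right) \left(-6\right) \right)} + 4924 = 2 \left(\left(-5\right) \left(-6\right)\right) \left(-5 - -30\right) + 4924 = 2 \cdot 30 \left(-5 + 30\right) + 4924 = 2 \cdot 30 \cdot 25 + 4924 = 1500 + 4924 = 6424$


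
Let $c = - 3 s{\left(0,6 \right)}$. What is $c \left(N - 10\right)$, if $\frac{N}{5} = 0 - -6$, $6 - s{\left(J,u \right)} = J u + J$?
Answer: $-360$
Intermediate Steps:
$s{\left(J,u \right)} = 6 - J - J u$ ($s{\left(J,u \right)} = 6 - \left(J u + J\right) = 6 - \left(J + J u\right) = 6 - J - J u$)
$N = 30$ ($N = 5 \left(0 - -6\right) = 5 \left(0 + 6\right) = 5 \cdot 6 = 30$)
$c = -18$ ($c = - 3 \left(6 - 0 - 0 \cdot 6\right) = - 3 \left(6 + 0 + 0\right) = \left(-3\right) 6 = -18$)
$c \left(N - 10\right) = - 18 \left(30 - 10\right) = \left(-18\right) 20 = -360$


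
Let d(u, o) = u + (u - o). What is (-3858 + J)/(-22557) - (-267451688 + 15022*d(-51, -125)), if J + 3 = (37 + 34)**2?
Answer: 6025114146194/22557 ≈ 2.6711e+8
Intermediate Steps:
d(u, o) = -o + 2*u
J = 5038 (J = -3 + (37 + 34)**2 = -3 + 71**2 = -3 + 5041 = 5038)
(-3858 + J)/(-22557) - (-267451688 + 15022*d(-51, -125)) = (-3858 + 5038)/(-22557) - 15022/(1/(-17804 + (-1*(-125) + 2*(-51)))) = 1180*(-1/22557) - 15022/(1/(-17804 + (125 - 102))) = -1180/22557 - 15022/(1/(-17804 + 23)) = -1180/22557 - 15022/(1/(-17781)) = -1180/22557 - 15022/(-1/17781) = -1180/22557 - 15022*(-17781) = -1180/22557 + 267106182 = 6025114146194/22557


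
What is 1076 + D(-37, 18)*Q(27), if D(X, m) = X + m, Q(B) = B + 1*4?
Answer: 487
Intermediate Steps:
Q(B) = 4 + B (Q(B) = B + 4 = 4 + B)
1076 + D(-37, 18)*Q(27) = 1076 + (-37 + 18)*(4 + 27) = 1076 - 19*31 = 1076 - 589 = 487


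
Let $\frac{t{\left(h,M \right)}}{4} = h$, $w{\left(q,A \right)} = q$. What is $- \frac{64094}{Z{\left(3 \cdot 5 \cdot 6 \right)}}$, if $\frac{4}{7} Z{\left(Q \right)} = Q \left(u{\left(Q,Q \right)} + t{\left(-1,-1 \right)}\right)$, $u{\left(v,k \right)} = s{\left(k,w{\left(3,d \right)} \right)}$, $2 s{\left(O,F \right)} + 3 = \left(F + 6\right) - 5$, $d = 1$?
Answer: $\frac{256376}{2205} \approx 116.27$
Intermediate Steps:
$s{\left(O,F \right)} = -1 + \frac{F}{2}$ ($s{\left(O,F \right)} = - \frac{3}{2} + \frac{\left(F + 6\right) - 5}{2} = - \frac{3}{2} + \frac{\left(6 + F\right) - 5}{2} = - \frac{3}{2} + \frac{1 + F}{2} = - \frac{3}{2} + \left(\frac{1}{2} + \frac{F}{2}\right) = -1 + \frac{F}{2}$)
$t{\left(h,M \right)} = 4 h$
$u{\left(v,k \right)} = \frac{1}{2}$ ($u{\left(v,k \right)} = -1 + \frac{1}{2} \cdot 3 = -1 + \frac{3}{2} = \frac{1}{2}$)
$Z{\left(Q \right)} = - \frac{49 Q}{8}$ ($Z{\left(Q \right)} = \frac{7 Q \left(\frac{1}{2} + 4 \left(-1\right)\right)}{4} = \frac{7 Q \left(\frac{1}{2} - 4\right)}{4} = \frac{7 Q \left(- \frac{7}{2}\right)}{4} = \frac{7 \left(- \frac{7 Q}{2}\right)}{4} = - \frac{49 Q}{8}$)
$- \frac{64094}{Z{\left(3 \cdot 5 \cdot 6 \right)}} = - \frac{64094}{\left(- \frac{49}{8}\right) 3 \cdot 5 \cdot 6} = - \frac{64094}{\left(- \frac{49}{8}\right) 15 \cdot 6} = - \frac{64094}{\left(- \frac{49}{8}\right) 90} = - \frac{64094}{- \frac{2205}{4}} = \left(-64094\right) \left(- \frac{4}{2205}\right) = \frac{256376}{2205}$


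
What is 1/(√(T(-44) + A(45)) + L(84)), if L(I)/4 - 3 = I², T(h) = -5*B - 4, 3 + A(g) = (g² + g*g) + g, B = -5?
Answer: 9412/265755861 - √457/265755861 ≈ 3.5336e-5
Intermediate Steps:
A(g) = -3 + g + 2*g² (A(g) = -3 + ((g² + g*g) + g) = -3 + ((g² + g²) + g) = -3 + (2*g² + g) = -3 + (g + 2*g²) = -3 + g + 2*g²)
T(h) = 21 (T(h) = -5*(-5) - 4 = 25 - 4 = 21)
L(I) = 12 + 4*I²
1/(√(T(-44) + A(45)) + L(84)) = 1/(√(21 + (-3 + 45 + 2*45²)) + (12 + 4*84²)) = 1/(√(21 + (-3 + 45 + 2*2025)) + (12 + 4*7056)) = 1/(√(21 + (-3 + 45 + 4050)) + (12 + 28224)) = 1/(√(21 + 4092) + 28236) = 1/(√4113 + 28236) = 1/(3*√457 + 28236) = 1/(28236 + 3*√457)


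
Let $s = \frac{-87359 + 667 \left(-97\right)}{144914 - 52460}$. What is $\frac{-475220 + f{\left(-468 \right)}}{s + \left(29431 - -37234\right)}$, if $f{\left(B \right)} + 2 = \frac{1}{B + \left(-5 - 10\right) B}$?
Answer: $- \frac{47978302853087}{6730316886384} \approx -7.1287$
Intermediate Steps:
$s = - \frac{25343}{15409}$ ($s = \frac{-87359 - 64699}{92454} = \left(-152058\right) \frac{1}{92454} = - \frac{25343}{15409} \approx -1.6447$)
$f{\left(B \right)} = -2 - \frac{1}{14 B}$ ($f{\left(B \right)} = -2 + \frac{1}{B + \left(-5 - 10\right) B} = -2 + \frac{1}{B - 15 B} = -2 + \frac{1}{\left(-14\right) B} = -2 - \frac{1}{14 B}$)
$\frac{-475220 + f{\left(-468 \right)}}{s + \left(29431 - -37234\right)} = \frac{-475220 - \left(2 + \frac{1}{14 \left(-468\right)}\right)}{- \frac{25343}{15409} + \left(29431 - -37234\right)} = \frac{-475220 - \frac{13103}{6552}}{- \frac{25343}{15409} + \left(29431 + 37234\right)} = \frac{-475220 + \left(-2 + \frac{1}{6552}\right)}{- \frac{25343}{15409} + 66665} = \frac{-475220 - \frac{13103}{6552}}{\frac{1027215642}{15409}} = \left(- \frac{3113654543}{6552}\right) \frac{15409}{1027215642} = - \frac{47978302853087}{6730316886384}$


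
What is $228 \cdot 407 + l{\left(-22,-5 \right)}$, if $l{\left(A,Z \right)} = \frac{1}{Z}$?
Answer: $\frac{463979}{5} \approx 92796.0$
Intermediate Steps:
$228 \cdot 407 + l{\left(-22,-5 \right)} = 228 \cdot 407 + \frac{1}{-5} = 92796 - \frac{1}{5} = \frac{463979}{5}$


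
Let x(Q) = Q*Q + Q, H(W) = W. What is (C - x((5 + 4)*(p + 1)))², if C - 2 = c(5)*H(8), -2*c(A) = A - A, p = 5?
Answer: 8809024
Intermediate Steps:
c(A) = 0 (c(A) = -(A - A)/2 = -½*0 = 0)
x(Q) = Q + Q² (x(Q) = Q² + Q = Q + Q²)
C = 2 (C = 2 + 0*8 = 2 + 0 = 2)
(C - x((5 + 4)*(p + 1)))² = (2 - (5 + 4)*(5 + 1)*(1 + (5 + 4)*(5 + 1)))² = (2 - 9*6*(1 + 9*6))² = (2 - 54*(1 + 54))² = (2 - 54*55)² = (2 - 1*2970)² = (2 - 2970)² = (-2968)² = 8809024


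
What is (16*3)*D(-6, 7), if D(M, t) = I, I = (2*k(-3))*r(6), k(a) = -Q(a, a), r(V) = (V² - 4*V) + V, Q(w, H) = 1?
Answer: -1728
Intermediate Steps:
r(V) = V² - 3*V
k(a) = -1 (k(a) = -1*1 = -1)
I = -36 (I = (2*(-1))*(6*(-3 + 6)) = -12*3 = -2*18 = -36)
D(M, t) = -36
(16*3)*D(-6, 7) = (16*3)*(-36) = 48*(-36) = -1728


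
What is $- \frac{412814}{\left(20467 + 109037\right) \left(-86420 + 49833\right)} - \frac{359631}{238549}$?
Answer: $- \frac{851945883411101}{565142004613776} \approx -1.5075$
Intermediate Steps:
$- \frac{412814}{\left(20467 + 109037\right) \left(-86420 + 49833\right)} - \frac{359631}{238549} = - \frac{412814}{129504 \left(-36587\right)} - \frac{359631}{238549} = - \frac{412814}{-4738162848} - \frac{359631}{238549} = \left(-412814\right) \left(- \frac{1}{4738162848}\right) - \frac{359631}{238549} = \frac{206407}{2369081424} - \frac{359631}{238549} = - \frac{851945883411101}{565142004613776}$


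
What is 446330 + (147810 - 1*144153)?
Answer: 449987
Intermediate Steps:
446330 + (147810 - 1*144153) = 446330 + (147810 - 144153) = 446330 + 3657 = 449987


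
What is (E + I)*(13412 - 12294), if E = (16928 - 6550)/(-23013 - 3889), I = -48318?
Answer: -726622418626/13451 ≈ -5.4020e+7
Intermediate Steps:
E = -5189/13451 (E = 10378/(-26902) = 10378*(-1/26902) = -5189/13451 ≈ -0.38577)
(E + I)*(13412 - 12294) = (-5189/13451 - 48318)*(13412 - 12294) = -649930607/13451*1118 = -726622418626/13451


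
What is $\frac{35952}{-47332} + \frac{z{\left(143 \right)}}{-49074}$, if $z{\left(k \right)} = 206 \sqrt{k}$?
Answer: $- \frac{8988}{11833} - \frac{103 \sqrt{143}}{24537} \approx -0.80977$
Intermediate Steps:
$\frac{35952}{-47332} + \frac{z{\left(143 \right)}}{-49074} = \frac{35952}{-47332} + \frac{206 \sqrt{143}}{-49074} = 35952 \left(- \frac{1}{47332}\right) + 206 \sqrt{143} \left(- \frac{1}{49074}\right) = - \frac{8988}{11833} - \frac{103 \sqrt{143}}{24537}$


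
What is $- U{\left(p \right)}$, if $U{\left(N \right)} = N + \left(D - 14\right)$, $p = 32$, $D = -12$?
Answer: $-6$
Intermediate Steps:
$U{\left(N \right)} = -26 + N$ ($U{\left(N \right)} = N - 26 = -26 + N$)
$- U{\left(p \right)} = - (-26 + 32) = \left(-1\right) 6 = -6$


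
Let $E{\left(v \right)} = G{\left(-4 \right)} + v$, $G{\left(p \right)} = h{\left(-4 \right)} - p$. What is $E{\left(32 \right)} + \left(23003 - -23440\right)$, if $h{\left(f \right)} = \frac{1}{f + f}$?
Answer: $\frac{371831}{8} \approx 46479.0$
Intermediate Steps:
$h{\left(f \right)} = \frac{1}{2 f}$
$G{\left(p \right)} = - \frac{1}{8} - p$ ($G{\left(p \right)} = \frac{1}{2 \left(-4\right)} - p = \frac{1}{2} \left(- \frac{1}{4}\right) - p = - \frac{1}{8} - p$)
$E{\left(v \right)} = \frac{31}{8} + v$ ($E{\left(v \right)} = \left(- \frac{1}{8} - -4\right) + v = \left(- \frac{1}{8} + 4\right) + v = \frac{31}{8} + v$)
$E{\left(32 \right)} + \left(23003 - -23440\right) = \left(\frac{31}{8} + 32\right) + \left(23003 - -23440\right) = \frac{287}{8} + \left(23003 + 23440\right) = \frac{287}{8} + 46443 = \frac{371831}{8}$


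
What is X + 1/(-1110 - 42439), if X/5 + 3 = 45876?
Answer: 9988616384/43549 ≈ 2.2937e+5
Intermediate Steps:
X = 229365 (X = -15 + 5*45876 = -15 + 229380 = 229365)
X + 1/(-1110 - 42439) = 229365 + 1/(-1110 - 42439) = 229365 + 1/(-43549) = 229365 - 1/43549 = 9988616384/43549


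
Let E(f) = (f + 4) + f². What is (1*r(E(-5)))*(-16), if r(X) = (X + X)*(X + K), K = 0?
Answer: -18432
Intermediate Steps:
E(f) = 4 + f + f² (E(f) = (4 + f) + f² = 4 + f + f²)
r(X) = 2*X² (r(X) = (X + X)*(X + 0) = (2*X)*X = 2*X²)
(1*r(E(-5)))*(-16) = (1*(2*(4 - 5 + (-5)²)²))*(-16) = (1*(2*(4 - 5 + 25)²))*(-16) = (1*(2*24²))*(-16) = (1*(2*576))*(-16) = (1*1152)*(-16) = 1152*(-16) = -18432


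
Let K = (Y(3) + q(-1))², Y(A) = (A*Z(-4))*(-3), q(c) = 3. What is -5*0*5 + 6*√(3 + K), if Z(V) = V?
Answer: 12*√381 ≈ 234.23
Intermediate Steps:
Y(A) = 12*A (Y(A) = (A*(-4))*(-3) = -4*A*(-3) = 12*A)
K = 1521 (K = (12*3 + 3)² = (36 + 3)² = 39² = 1521)
-5*0*5 + 6*√(3 + K) = -5*0*5 + 6*√(3 + 1521) = 0*5 + 6*√1524 = 0 + 6*(2*√381) = 0 + 12*√381 = 12*√381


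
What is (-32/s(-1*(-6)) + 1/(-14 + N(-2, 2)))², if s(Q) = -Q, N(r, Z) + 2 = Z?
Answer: 48841/1764 ≈ 27.688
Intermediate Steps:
N(r, Z) = -2 + Z
(-32/s(-1*(-6)) + 1/(-14 + N(-2, 2)))² = (-32/((-(-1)*(-6))) + 1/(-14 + (-2 + 2)))² = (-32/((-1*6)) + 1/(-14 + 0))² = (-32/(-6) + 1/(-14))² = (-32*(-⅙) - 1/14)² = (16/3 - 1/14)² = (221/42)² = 48841/1764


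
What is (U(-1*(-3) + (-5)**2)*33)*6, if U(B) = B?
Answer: 5544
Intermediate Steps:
(U(-1*(-3) + (-5)**2)*33)*6 = ((-1*(-3) + (-5)**2)*33)*6 = ((3 + 25)*33)*6 = (28*33)*6 = 924*6 = 5544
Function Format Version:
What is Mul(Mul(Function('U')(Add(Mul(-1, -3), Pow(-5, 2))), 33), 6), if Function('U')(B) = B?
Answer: 5544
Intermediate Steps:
Mul(Mul(Function('U')(Add(Mul(-1, -3), Pow(-5, 2))), 33), 6) = Mul(Mul(Add(Mul(-1, -3), Pow(-5, 2)), 33), 6) = Mul(Mul(Add(3, 25), 33), 6) = Mul(Mul(28, 33), 6) = Mul(924, 6) = 5544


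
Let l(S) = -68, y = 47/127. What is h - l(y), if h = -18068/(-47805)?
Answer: 3268808/47805 ≈ 68.378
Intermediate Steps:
y = 47/127 (y = 47*(1/127) = 47/127 ≈ 0.37008)
h = 18068/47805 (h = -18068*(-1/47805) = 18068/47805 ≈ 0.37795)
h - l(y) = 18068/47805 - 1*(-68) = 18068/47805 + 68 = 3268808/47805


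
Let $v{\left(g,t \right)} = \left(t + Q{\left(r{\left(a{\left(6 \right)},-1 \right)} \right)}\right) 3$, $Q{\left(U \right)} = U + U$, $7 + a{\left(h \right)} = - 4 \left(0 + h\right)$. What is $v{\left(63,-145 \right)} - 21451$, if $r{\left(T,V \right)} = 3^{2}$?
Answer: $-21832$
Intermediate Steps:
$a{\left(h \right)} = -7 - 4 h$ ($a{\left(h \right)} = -7 - 4 \left(0 + h\right) = -7 - 4 h$)
$r{\left(T,V \right)} = 9$
$Q{\left(U \right)} = 2 U$
$v{\left(g,t \right)} = 54 + 3 t$ ($v{\left(g,t \right)} = \left(t + 2 \cdot 9\right) 3 = \left(t + 18\right) 3 = \left(18 + t\right) 3 = 54 + 3 t$)
$v{\left(63,-145 \right)} - 21451 = \left(54 + 3 \left(-145\right)\right) - 21451 = \left(54 - 435\right) - 21451 = -381 - 21451 = -21832$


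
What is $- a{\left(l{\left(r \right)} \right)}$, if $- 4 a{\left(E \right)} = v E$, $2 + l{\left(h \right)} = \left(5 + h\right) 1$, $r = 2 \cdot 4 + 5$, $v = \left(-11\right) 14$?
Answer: $-616$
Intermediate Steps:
$v = -154$
$r = 13$ ($r = 8 + 5 = 13$)
$l{\left(h \right)} = 3 + h$ ($l{\left(h \right)} = -2 + \left(5 + h\right) 1 = -2 + \left(5 + h\right) = 3 + h$)
$a{\left(E \right)} = \frac{77 E}{2}$ ($a{\left(E \right)} = - \frac{\left(-154\right) E}{4} = \frac{77 E}{2}$)
$- a{\left(l{\left(r \right)} \right)} = - \frac{77 \left(3 + 13\right)}{2} = - \frac{77 \cdot 16}{2} = \left(-1\right) 616 = -616$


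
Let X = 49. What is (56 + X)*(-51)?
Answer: -5355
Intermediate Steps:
(56 + X)*(-51) = (56 + 49)*(-51) = 105*(-51) = -5355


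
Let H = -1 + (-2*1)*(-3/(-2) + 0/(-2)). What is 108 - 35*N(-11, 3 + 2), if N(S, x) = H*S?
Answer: -1432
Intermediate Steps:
H = -4 (H = -1 - 2*(-3*(-½) + 0*(-½)) = -1 - 2*(3/2 + 0) = -1 - 2*3/2 = -1 - 3 = -4)
N(S, x) = -4*S
108 - 35*N(-11, 3 + 2) = 108 - (-140)*(-11) = 108 - 35*44 = 108 - 1540 = -1432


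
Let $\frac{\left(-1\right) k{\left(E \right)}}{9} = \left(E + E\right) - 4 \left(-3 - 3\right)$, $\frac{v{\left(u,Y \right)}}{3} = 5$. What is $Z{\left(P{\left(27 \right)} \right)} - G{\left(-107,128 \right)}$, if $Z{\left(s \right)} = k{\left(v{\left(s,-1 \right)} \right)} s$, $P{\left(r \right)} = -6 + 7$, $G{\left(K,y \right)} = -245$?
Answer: $-241$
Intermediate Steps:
$v{\left(u,Y \right)} = 15$ ($v{\left(u,Y \right)} = 3 \cdot 5 = 15$)
$P{\left(r \right)} = 1$
$k{\left(E \right)} = -216 - 18 E$ ($k{\left(E \right)} = - 9 \left(\left(E + E\right) - 4 \left(-3 - 3\right)\right) = - 9 \left(2 E - -24\right) = - 9 \left(2 E + 24\right) = - 9 \left(24 + 2 E\right) = -216 - 18 E$)
$Z{\left(s \right)} = - 486 s$ ($Z{\left(s \right)} = \left(-216 - 270\right) s = - 486 s$)
$Z{\left(P{\left(27 \right)} \right)} - G{\left(-107,128 \right)} = \left(-486\right) 1 - -245 = -486 + 245 = -241$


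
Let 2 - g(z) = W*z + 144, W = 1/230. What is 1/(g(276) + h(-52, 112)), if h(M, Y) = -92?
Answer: -5/1176 ≈ -0.0042517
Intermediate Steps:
W = 1/230 ≈ 0.0043478
g(z) = -142 - z/230 (g(z) = 2 - (z/230 + 144) = 2 - (144 + z/230) = 2 + (-144 - z/230) = -142 - z/230)
1/(g(276) + h(-52, 112)) = 1/((-142 - 1/230*276) - 92) = 1/((-142 - 6/5) - 92) = 1/(-716/5 - 92) = 1/(-1176/5) = -5/1176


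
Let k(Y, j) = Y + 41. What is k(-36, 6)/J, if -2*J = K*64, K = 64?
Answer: -5/2048 ≈ -0.0024414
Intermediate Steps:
k(Y, j) = 41 + Y
J = -2048 (J = -32*64 = -½*4096 = -2048)
k(-36, 6)/J = (41 - 36)/(-2048) = 5*(-1/2048) = -5/2048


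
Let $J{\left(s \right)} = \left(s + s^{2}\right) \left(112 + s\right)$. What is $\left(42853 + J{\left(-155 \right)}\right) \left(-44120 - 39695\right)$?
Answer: $82436829955$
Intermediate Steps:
$J{\left(s \right)} = \left(112 + s\right) \left(s + s^{2}\right)$
$\left(42853 + J{\left(-155 \right)}\right) \left(-44120 - 39695\right) = \left(42853 - 155 \left(112 + \left(-155\right)^{2} + 113 \left(-155\right)\right)\right) \left(-44120 - 39695\right) = \left(42853 - 155 \left(112 + 24025 - 17515\right)\right) \left(-83815\right) = \left(42853 - 1026410\right) \left(-83815\right) = \left(-983557\right) \left(-83815\right) = 82436829955$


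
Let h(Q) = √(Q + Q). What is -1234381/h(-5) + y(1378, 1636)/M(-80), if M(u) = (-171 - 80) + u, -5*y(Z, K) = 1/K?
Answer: 1/2707580 + 1234381*I*√10/10 ≈ 3.6933e-7 + 3.9035e+5*I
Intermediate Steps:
h(Q) = √2*√Q (h(Q) = √(2*Q) = √2*√Q)
y(Z, K) = -1/(5*K)
M(u) = -251 + u
-1234381/h(-5) + y(1378, 1636)/M(-80) = -1234381*(-I*√10/10) + (-⅕/1636)/(-251 - 80) = -1234381*(-I*√10/10) - ⅕*1/1636/(-331) = -1234381*(-I*√10/10) - 1/8180*(-1/331) = -(-1234381)*I*√10/10 + 1/2707580 = 1234381*I*√10/10 + 1/2707580 = 1/2707580 + 1234381*I*√10/10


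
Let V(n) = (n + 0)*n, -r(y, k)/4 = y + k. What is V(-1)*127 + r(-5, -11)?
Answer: 191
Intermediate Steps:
r(y, k) = -4*k - 4*y (r(y, k) = -4*(y + k) = -4*(k + y) = -4*k - 4*y)
V(n) = n² (V(n) = n*n = n²)
V(-1)*127 + r(-5, -11) = (-1)²*127 + (-4*(-11) - 4*(-5)) = 1*127 + (44 + 20) = 127 + 64 = 191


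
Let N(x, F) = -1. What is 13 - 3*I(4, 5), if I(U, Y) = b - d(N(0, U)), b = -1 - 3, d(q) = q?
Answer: 22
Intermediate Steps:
b = -4
I(U, Y) = -3 (I(U, Y) = -4 - 1*(-1) = -4 + 1 = -3)
13 - 3*I(4, 5) = 13 - 3*(-3) = 13 + 9 = 22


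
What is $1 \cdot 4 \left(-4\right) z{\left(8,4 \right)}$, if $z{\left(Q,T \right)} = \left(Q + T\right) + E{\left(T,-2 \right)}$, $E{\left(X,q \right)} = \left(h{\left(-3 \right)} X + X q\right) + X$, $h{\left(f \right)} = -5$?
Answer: $192$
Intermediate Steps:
$E{\left(X,q \right)} = - 4 X + X q$ ($E{\left(X,q \right)} = \left(- 5 X + X q\right) + X = - 4 X + X q$)
$z{\left(Q,T \right)} = Q - 5 T$ ($z{\left(Q,T \right)} = \left(Q + T\right) + T \left(-4 - 2\right) = \left(Q + T\right) + T \left(-6\right) = \left(Q + T\right) - 6 T = Q - 5 T$)
$1 \cdot 4 \left(-4\right) z{\left(8,4 \right)} = 1 \cdot 4 \left(-4\right) \left(8 - 20\right) = 4 \left(-4\right) \left(8 - 20\right) = \left(-16\right) \left(-12\right) = 192$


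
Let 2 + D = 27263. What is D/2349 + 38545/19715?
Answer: 13955396/1029123 ≈ 13.560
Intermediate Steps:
D = 27261 (D = -2 + 27263 = 27261)
D/2349 + 38545/19715 = 27261/2349 + 38545/19715 = 27261*(1/2349) + 38545*(1/19715) = 3029/261 + 7709/3943 = 13955396/1029123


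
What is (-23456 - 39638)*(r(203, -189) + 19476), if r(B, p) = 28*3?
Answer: -1234118640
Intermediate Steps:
r(B, p) = 84
(-23456 - 39638)*(r(203, -189) + 19476) = (-23456 - 39638)*(84 + 19476) = -63094*19560 = -1234118640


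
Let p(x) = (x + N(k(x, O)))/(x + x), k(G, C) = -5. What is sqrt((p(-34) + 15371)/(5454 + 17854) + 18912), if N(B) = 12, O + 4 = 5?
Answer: sqrt(2969343666486502)/396236 ≈ 137.52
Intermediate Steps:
O = 1 (O = -4 + 5 = 1)
p(x) = (12 + x)/(2*x) (p(x) = (x + 12)/(x + x) = (12 + x)/((2*x)) = (12 + x)*(1/(2*x)) = (12 + x)/(2*x))
sqrt((p(-34) + 15371)/(5454 + 17854) + 18912) = sqrt(((1/2)*(12 - 34)/(-34) + 15371)/(5454 + 17854) + 18912) = sqrt(((1/2)*(-1/34)*(-22) + 15371)/23308 + 18912) = sqrt((11/34 + 15371)*(1/23308) + 18912) = sqrt((522625/34)*(1/23308) + 18912) = sqrt(522625/792472 + 18912) = sqrt(14987753089/792472) = sqrt(2969343666486502)/396236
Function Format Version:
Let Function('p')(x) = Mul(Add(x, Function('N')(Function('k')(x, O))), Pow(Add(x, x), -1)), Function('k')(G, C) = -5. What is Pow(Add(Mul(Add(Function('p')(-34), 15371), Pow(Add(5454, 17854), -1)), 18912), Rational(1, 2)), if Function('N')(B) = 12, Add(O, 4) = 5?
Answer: Mul(Rational(1, 396236), Pow(2969343666486502, Rational(1, 2))) ≈ 137.52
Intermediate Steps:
O = 1 (O = Add(-4, 5) = 1)
Function('p')(x) = Mul(Rational(1, 2), Pow(x, -1), Add(12, x)) (Function('p')(x) = Mul(Add(x, 12), Pow(Add(x, x), -1)) = Mul(Add(12, x), Pow(Mul(2, x), -1)) = Mul(Add(12, x), Mul(Rational(1, 2), Pow(x, -1))) = Mul(Rational(1, 2), Pow(x, -1), Add(12, x)))
Pow(Add(Mul(Add(Function('p')(-34), 15371), Pow(Add(5454, 17854), -1)), 18912), Rational(1, 2)) = Pow(Add(Mul(Add(Mul(Rational(1, 2), Pow(-34, -1), Add(12, -34)), 15371), Pow(Add(5454, 17854), -1)), 18912), Rational(1, 2)) = Pow(Add(Mul(Add(Mul(Rational(1, 2), Rational(-1, 34), -22), 15371), Pow(23308, -1)), 18912), Rational(1, 2)) = Pow(Add(Mul(Add(Rational(11, 34), 15371), Rational(1, 23308)), 18912), Rational(1, 2)) = Pow(Add(Mul(Rational(522625, 34), Rational(1, 23308)), 18912), Rational(1, 2)) = Pow(Add(Rational(522625, 792472), 18912), Rational(1, 2)) = Pow(Rational(14987753089, 792472), Rational(1, 2)) = Mul(Rational(1, 396236), Pow(2969343666486502, Rational(1, 2)))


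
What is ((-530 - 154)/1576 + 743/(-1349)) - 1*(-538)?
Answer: 285426807/531506 ≈ 537.02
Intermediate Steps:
((-530 - 154)/1576 + 743/(-1349)) - 1*(-538) = (-684*1/1576 + 743*(-1/1349)) + 538 = (-171/394 - 743/1349) + 538 = -523421/531506 + 538 = 285426807/531506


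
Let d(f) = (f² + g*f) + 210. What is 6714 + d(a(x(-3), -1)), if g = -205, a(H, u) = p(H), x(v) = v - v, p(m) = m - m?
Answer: 6924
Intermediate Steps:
p(m) = 0
x(v) = 0
a(H, u) = 0
d(f) = 210 + f² - 205*f (d(f) = (f² - 205*f) + 210 = 210 + f² - 205*f)
6714 + d(a(x(-3), -1)) = 6714 + (210 + 0² - 205*0) = 6714 + (210 + 0 + 0) = 6714 + 210 = 6924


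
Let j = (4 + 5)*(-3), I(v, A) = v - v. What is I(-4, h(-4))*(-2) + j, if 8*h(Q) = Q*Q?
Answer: -27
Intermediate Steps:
h(Q) = Q²/8 (h(Q) = (Q*Q)/8 = Q²/8)
I(v, A) = 0
j = -27 (j = 9*(-3) = -27)
I(-4, h(-4))*(-2) + j = 0*(-2) - 27 = 0 - 27 = -27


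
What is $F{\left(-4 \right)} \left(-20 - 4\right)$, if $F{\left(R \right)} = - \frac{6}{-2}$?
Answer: $-72$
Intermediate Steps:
$F{\left(R \right)} = 3$ ($F{\left(R \right)} = \left(-6\right) \left(- \frac{1}{2}\right) = 3$)
$F{\left(-4 \right)} \left(-20 - 4\right) = 3 \left(-20 - 4\right) = 3 \left(-24\right) = -72$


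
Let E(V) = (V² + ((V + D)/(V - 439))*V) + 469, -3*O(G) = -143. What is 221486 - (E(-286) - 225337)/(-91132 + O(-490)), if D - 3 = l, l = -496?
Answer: 43877930769568/198108425 ≈ 2.2148e+5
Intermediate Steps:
D = -493 (D = 3 - 496 = -493)
O(G) = 143/3 (O(G) = -⅓*(-143) = 143/3)
E(V) = 469 + V² + V*(-493 + V)/(-439 + V) (E(V) = (V² + ((V - 493)/(V - 439))*V) + 469 = (V² + ((-493 + V)/(-439 + V))*V) + 469 = (V² + V*(-493 + V)/(-439 + V)) + 469 = 469 + V² + V*(-493 + V)/(-439 + V))
221486 - (E(-286) - 225337)/(-91132 + O(-490)) = 221486 - ((-205891 + (-286)³ - 438*(-286)² - 24*(-286))/(-439 - 286) - 225337)/(-91132 + 143/3) = 221486 - ((-205891 - 23393656 - 438*81796 + 6864)/(-725) - 225337)/(-273253/3) = 221486 - (-(-205891 - 23393656 - 35826648 + 6864)/725 - 225337)*(-3)/273253 = 221486 - (-1/725*(-59419331) - 225337)*(-3)/273253 = 221486 - (59419331/725 - 225337)*(-3)/273253 = 221486 - (-103949994)*(-3)/(725*273253) = 221486 - 1*311849982/198108425 = 221486 - 311849982/198108425 = 43877930769568/198108425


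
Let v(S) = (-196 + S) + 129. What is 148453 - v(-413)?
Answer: 148933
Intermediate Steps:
v(S) = -67 + S
148453 - v(-413) = 148453 - (-67 - 413) = 148453 - 1*(-480) = 148453 + 480 = 148933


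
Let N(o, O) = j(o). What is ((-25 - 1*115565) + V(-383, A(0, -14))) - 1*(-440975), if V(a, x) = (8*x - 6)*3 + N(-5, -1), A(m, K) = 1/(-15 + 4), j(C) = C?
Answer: 3578958/11 ≈ 3.2536e+5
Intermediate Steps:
N(o, O) = o
A(m, K) = -1/11 (A(m, K) = 1/(-11) = -1/11)
V(a, x) = -23 + 24*x (V(a, x) = (8*x - 6)*3 - 5 = (-6 + 8*x)*3 - 5 = (-18 + 24*x) - 5 = -23 + 24*x)
((-25 - 1*115565) + V(-383, A(0, -14))) - 1*(-440975) = ((-25 - 1*115565) + (-23 + 24*(-1/11))) - 1*(-440975) = ((-25 - 115565) + (-23 - 24/11)) + 440975 = (-115590 - 277/11) + 440975 = -1271767/11 + 440975 = 3578958/11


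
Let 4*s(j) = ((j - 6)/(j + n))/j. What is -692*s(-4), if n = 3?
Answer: 865/2 ≈ 432.50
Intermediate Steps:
s(j) = (-6 + j)/(4*j*(3 + j)) (s(j) = (((j - 6)/(j + 3))/j)/4 = (((-6 + j)/(3 + j))/j)/4 = ((-6 + j)/(j*(3 + j)))/4 = (-6 + j)/(4*j*(3 + j)))
-692*s(-4) = -173*(-6 - 4)/((-4)*(3 - 4)) = -173*(-1)*(-10)/(4*(-1)) = -173*(-1)*(-1)*(-10)/4 = -692*(-5/8) = 865/2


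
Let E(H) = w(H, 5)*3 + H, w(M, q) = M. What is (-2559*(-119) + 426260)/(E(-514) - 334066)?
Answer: -730781/336122 ≈ -2.1742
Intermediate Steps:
E(H) = 4*H (E(H) = H*3 + H = 3*H + H = 4*H)
(-2559*(-119) + 426260)/(E(-514) - 334066) = (-2559*(-119) + 426260)/(4*(-514) - 334066) = (304521 + 426260)/(-2056 - 334066) = 730781/(-336122) = 730781*(-1/336122) = -730781/336122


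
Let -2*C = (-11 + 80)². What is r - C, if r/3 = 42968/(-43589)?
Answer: 207269421/87178 ≈ 2377.5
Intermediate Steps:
C = -4761/2 (C = -(-11 + 80)²/2 = -½*69² = -½*4761 = -4761/2 ≈ -2380.5)
r = -128904/43589 (r = 3*(42968/(-43589)) = 3*(42968*(-1/43589)) = 3*(-42968/43589) = -128904/43589 ≈ -2.9573)
r - C = -128904/43589 - 1*(-4761/2) = -128904/43589 + 4761/2 = 207269421/87178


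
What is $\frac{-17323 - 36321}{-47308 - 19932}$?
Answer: $\frac{13411}{16810} \approx 0.7978$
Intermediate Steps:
$\frac{-17323 - 36321}{-47308 - 19932} = - \frac{53644}{-67240} = \left(-53644\right) \left(- \frac{1}{67240}\right) = \frac{13411}{16810}$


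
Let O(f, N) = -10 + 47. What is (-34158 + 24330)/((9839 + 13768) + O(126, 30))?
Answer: -2457/5911 ≈ -0.41567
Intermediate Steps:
O(f, N) = 37
(-34158 + 24330)/((9839 + 13768) + O(126, 30)) = (-34158 + 24330)/((9839 + 13768) + 37) = -9828/(23607 + 37) = -9828/23644 = -9828*1/23644 = -2457/5911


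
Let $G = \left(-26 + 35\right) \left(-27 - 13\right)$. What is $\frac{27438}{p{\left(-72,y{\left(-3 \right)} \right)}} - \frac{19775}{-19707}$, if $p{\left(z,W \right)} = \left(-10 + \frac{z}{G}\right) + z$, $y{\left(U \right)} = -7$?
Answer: $- \frac{2695515355}{8060163} \approx -334.42$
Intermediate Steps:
$G = -360$ ($G = 9 \left(-40\right) = -360$)
$p{\left(z,W \right)} = -10 + \frac{359 z}{360}$ ($p{\left(z,W \right)} = \left(-10 + \frac{z}{-360}\right) + z = \left(-10 + z \left(- \frac{1}{360}\right)\right) + z = \left(-10 - \frac{z}{360}\right) + z = -10 + \frac{359 z}{360}$)
$\frac{27438}{p{\left(-72,y{\left(-3 \right)} \right)}} - \frac{19775}{-19707} = \frac{27438}{-10 + \frac{359}{360} \left(-72\right)} - \frac{19775}{-19707} = \frac{27438}{-10 - \frac{359}{5}} - - \frac{19775}{19707} = \frac{27438}{- \frac{409}{5}} + \frac{19775}{19707} = 27438 \left(- \frac{5}{409}\right) + \frac{19775}{19707} = - \frac{137190}{409} + \frac{19775}{19707} = - \frac{2695515355}{8060163}$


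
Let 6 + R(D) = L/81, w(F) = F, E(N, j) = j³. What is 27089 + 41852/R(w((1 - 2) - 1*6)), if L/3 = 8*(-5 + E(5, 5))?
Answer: 3791171/133 ≈ 28505.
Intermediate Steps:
L = 2880 (L = 3*(8*(-5 + 5³)) = 3*(8*(-5 + 125)) = 3*(8*120) = 3*960 = 2880)
R(D) = 266/9 (R(D) = -6 + 2880/81 = -6 + 2880*(1/81) = -6 + 320/9 = 266/9)
27089 + 41852/R(w((1 - 2) - 1*6)) = 27089 + 41852/(266/9) = 27089 + 41852*(9/266) = 27089 + 188334/133 = 3791171/133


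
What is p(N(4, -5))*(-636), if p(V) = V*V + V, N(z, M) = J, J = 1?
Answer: -1272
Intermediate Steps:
N(z, M) = 1
p(V) = V + V² (p(V) = V² + V = V + V²)
p(N(4, -5))*(-636) = (1*(1 + 1))*(-636) = (1*2)*(-636) = 2*(-636) = -1272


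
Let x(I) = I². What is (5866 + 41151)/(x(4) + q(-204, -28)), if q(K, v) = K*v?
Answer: 47017/5728 ≈ 8.2083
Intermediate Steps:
(5866 + 41151)/(x(4) + q(-204, -28)) = (5866 + 41151)/(4² - 204*(-28)) = 47017/(16 + 5712) = 47017/5728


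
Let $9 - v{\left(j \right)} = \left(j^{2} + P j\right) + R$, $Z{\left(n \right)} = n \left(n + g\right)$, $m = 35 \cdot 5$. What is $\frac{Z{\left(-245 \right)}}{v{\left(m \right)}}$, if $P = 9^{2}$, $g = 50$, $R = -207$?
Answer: $- \frac{47775}{44584} \approx -1.0716$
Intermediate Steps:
$m = 175$
$P = 81$
$Z{\left(n \right)} = n \left(50 + n\right)$ ($Z{\left(n \right)} = n \left(n + 50\right) = n \left(50 + n\right)$)
$v{\left(j \right)} = 216 - j^{2} - 81 j$ ($v{\left(j \right)} = 9 - \left(\left(j^{2} + 81 j\right) - 207\right) = 9 - \left(-207 + j^{2} + 81 j\right) = 216 - j^{2} - 81 j$)
$\frac{Z{\left(-245 \right)}}{v{\left(m \right)}} = \frac{\left(-245\right) \left(50 - 245\right)}{216 - 175^{2} - 14175} = \frac{\left(-245\right) \left(-195\right)}{216 - 30625 - 14175} = \frac{47775}{216 - 30625 - 14175} = \frac{47775}{-44584} = 47775 \left(- \frac{1}{44584}\right) = - \frac{47775}{44584}$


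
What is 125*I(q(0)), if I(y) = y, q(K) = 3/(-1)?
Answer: -375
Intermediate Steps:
q(K) = -3 (q(K) = 3*(-1) = -3)
125*I(q(0)) = 125*(-3) = -375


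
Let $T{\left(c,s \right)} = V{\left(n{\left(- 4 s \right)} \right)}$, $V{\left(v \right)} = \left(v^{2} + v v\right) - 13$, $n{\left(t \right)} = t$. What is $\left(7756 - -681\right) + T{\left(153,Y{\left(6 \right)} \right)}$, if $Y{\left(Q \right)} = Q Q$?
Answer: $49896$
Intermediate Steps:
$Y{\left(Q \right)} = Q^{2}$
$V{\left(v \right)} = -13 + 2 v^{2}$ ($V{\left(v \right)} = \left(v^{2} + v^{2}\right) - 13 = 2 v^{2} - 13 = -13 + 2 v^{2}$)
$T{\left(c,s \right)} = -13 + 32 s^{2}$ ($T{\left(c,s \right)} = -13 + 2 \left(- 4 s\right)^{2} = -13 + 2 \cdot 16 s^{2} = -13 + 32 s^{2}$)
$\left(7756 - -681\right) + T{\left(153,Y{\left(6 \right)} \right)} = \left(7756 - -681\right) - \left(13 - 32 \left(6^{2}\right)^{2}\right) = \left(7756 + 681\right) - \left(13 - 32 \cdot 36^{2}\right) = 8437 + \left(-13 + 32 \cdot 1296\right) = 8437 + \left(-13 + 41472\right) = 8437 + 41459 = 49896$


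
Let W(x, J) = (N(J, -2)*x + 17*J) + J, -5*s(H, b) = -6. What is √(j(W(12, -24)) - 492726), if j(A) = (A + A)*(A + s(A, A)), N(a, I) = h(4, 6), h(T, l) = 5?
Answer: I*√5421270/5 ≈ 465.67*I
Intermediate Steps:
N(a, I) = 5
s(H, b) = 6/5 (s(H, b) = -⅕*(-6) = 6/5)
W(x, J) = 5*x + 18*J (W(x, J) = (5*x + 17*J) + J = 5*x + 18*J)
j(A) = 2*A*(6/5 + A) (j(A) = (A + A)*(A + 6/5) = (2*A)*(6/5 + A) = 2*A*(6/5 + A))
√(j(W(12, -24)) - 492726) = √(2*(5*12 + 18*(-24))*(6 + 5*(5*12 + 18*(-24)))/5 - 492726) = √(2*(60 - 432)*(6 + 5*(60 - 432))/5 - 492726) = √((⅖)*(-372)*(6 + 5*(-372)) - 492726) = √((⅖)*(-372)*(6 - 1860) - 492726) = √((⅖)*(-372)*(-1854) - 492726) = √(1379376/5 - 492726) = √(-1084254/5) = I*√5421270/5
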